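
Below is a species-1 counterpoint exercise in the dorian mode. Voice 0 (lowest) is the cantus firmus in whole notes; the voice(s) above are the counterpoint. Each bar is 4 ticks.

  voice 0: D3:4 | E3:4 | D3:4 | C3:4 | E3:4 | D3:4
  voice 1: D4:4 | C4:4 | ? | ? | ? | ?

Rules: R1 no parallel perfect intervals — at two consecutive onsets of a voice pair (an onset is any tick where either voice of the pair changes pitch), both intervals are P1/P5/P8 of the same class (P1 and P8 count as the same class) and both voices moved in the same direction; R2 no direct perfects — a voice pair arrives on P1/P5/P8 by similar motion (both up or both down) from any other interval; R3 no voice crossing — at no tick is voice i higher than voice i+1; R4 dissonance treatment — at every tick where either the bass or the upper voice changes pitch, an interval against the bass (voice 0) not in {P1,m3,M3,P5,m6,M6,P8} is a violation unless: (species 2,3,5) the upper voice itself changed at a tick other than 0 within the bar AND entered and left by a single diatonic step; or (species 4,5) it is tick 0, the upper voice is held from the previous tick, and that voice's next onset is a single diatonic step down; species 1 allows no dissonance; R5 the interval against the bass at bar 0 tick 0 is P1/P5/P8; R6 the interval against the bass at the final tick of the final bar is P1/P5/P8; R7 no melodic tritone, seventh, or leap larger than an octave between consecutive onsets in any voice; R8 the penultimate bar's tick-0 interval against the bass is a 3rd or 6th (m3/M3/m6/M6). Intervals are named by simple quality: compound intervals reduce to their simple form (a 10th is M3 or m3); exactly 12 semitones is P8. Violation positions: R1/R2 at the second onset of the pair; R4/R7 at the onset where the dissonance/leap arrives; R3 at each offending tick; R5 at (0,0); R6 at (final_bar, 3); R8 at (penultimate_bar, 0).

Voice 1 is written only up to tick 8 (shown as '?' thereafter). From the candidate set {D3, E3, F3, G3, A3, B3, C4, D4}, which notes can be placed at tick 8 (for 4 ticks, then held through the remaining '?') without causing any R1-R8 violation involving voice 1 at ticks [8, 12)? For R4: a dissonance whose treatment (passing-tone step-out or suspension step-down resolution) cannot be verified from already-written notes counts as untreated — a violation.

D3: violates R2,R7
E3: violates R4
F3: legal
G3: violates R4
A3: violates R2
B3: legal
C4: violates R4
D4: legal

{B3, D4, F3}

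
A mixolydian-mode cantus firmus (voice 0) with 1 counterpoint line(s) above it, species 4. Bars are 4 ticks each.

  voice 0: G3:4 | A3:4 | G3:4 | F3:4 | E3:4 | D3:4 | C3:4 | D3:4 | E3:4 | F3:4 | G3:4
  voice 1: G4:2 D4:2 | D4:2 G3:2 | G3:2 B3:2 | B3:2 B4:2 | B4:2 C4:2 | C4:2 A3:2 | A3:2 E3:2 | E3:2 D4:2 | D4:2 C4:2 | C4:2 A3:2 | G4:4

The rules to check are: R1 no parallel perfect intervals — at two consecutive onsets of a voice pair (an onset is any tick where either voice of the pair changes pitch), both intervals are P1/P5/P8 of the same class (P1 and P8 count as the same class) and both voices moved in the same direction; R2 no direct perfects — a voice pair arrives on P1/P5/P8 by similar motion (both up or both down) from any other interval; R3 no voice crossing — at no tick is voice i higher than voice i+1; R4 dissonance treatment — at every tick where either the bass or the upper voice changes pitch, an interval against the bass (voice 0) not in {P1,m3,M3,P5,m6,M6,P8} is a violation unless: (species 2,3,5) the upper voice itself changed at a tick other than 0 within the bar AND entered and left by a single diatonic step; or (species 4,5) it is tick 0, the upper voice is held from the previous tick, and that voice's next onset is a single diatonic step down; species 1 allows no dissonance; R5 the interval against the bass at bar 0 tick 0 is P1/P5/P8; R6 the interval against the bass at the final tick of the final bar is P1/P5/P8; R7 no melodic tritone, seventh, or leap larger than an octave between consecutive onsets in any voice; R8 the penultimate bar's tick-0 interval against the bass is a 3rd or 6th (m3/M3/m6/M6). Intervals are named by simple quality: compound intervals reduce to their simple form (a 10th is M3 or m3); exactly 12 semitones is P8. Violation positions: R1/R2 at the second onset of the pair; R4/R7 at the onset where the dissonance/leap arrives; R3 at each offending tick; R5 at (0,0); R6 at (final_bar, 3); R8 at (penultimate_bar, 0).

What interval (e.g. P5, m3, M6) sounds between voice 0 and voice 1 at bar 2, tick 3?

M3

voice 0=G3 voice 1=B3 -> M3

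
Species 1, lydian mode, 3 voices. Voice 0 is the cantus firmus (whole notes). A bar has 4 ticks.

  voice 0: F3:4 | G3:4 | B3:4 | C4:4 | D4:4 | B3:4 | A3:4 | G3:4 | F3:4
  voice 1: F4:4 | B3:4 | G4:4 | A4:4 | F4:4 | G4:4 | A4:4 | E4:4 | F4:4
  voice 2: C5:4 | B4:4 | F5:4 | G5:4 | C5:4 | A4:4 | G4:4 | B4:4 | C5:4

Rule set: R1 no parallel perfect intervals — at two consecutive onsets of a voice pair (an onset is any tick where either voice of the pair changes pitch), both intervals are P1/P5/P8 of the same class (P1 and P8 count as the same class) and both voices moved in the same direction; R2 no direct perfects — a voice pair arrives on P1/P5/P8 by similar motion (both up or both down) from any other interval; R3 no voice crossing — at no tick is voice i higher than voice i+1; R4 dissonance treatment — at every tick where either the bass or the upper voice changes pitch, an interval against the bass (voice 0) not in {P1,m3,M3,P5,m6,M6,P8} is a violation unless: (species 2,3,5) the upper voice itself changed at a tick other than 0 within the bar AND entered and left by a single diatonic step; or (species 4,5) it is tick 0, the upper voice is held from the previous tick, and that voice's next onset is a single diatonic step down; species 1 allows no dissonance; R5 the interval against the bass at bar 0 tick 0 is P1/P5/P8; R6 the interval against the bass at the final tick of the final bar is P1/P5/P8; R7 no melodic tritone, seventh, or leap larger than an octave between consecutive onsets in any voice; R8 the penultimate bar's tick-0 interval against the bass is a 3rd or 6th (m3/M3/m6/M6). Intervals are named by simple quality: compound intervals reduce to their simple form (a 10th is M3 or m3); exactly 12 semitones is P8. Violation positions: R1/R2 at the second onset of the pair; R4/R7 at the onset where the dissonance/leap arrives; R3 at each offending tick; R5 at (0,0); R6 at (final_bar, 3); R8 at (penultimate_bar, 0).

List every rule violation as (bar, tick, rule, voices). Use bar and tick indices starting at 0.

bar 0: v0=F3 v1=F4 v2=C5 downbeat P5
bar 1: v0=G3 v1=B3 v2=B4 downbeat M3
bar 2: v0=B3 v1=G4 v2=F5 downbeat TT
bar 3: v0=C4 v1=A4 v2=G5 downbeat P5
bar 4: v0=D4 v1=F4 v2=C5 downbeat m7
bar 5: v0=B3 v1=G4 v2=A4 downbeat m7
bar 6: v0=A3 v1=A4 v2=G4 downbeat m7
bar 7: v0=G3 v1=E4 v2=B4 downbeat M3
bar 8: v0=F3 v1=F4 v2=C5 downbeat P5
  -> R2 @ bar 1 tick 0 v(1, 2): F4/C5 P5 -> B3/B4 P8 similar
  -> R7 @ bar 1 tick 0 v(1,): F4->B3 leap 6st
  -> R4 @ bar 2 tick 0 v(0, 2): B3/F5 TT untreated
  -> R7 @ bar 2 tick 0 v(2,): B4->F5 leap 6st
  -> R2 @ bar 3 tick 0 v(0, 2): B3/F5 TT -> C4/G5 P5 similar
  -> R2 @ bar 4 tick 0 v(1, 2): A4/G5 m7 -> F4/C5 P5 similar
  -> R4 @ bar 4 tick 0 v(0, 2): D4/C5 m7 untreated
  -> R4 @ bar 5 tick 0 v(0, 2): B3/A4 m7 untreated
  -> R3 @ bar 6 tick 0 v(1, 2): A4 above G4
  -> R4 @ bar 6 tick 0 v(0, 2): A3/G4 m7 untreated
  -> R3 @ bar 6 tick 1 v(1, 2): A4 above G4
  -> R3 @ bar 6 tick 2 v(1, 2): A4 above G4
  -> R3 @ bar 6 tick 3 v(1, 2): A4 above G4
  -> R1 @ bar 8 tick 0 v(1, 2): E4/B4 P5 -> F4/C5 P5 similar

(1, 0, R2, (1, 2))
(1, 0, R7, (1,))
(2, 0, R4, (0, 2))
(2, 0, R7, (2,))
(3, 0, R2, (0, 2))
(4, 0, R2, (1, 2))
(4, 0, R4, (0, 2))
(5, 0, R4, (0, 2))
(6, 0, R3, (1, 2))
(6, 0, R4, (0, 2))
(6, 1, R3, (1, 2))
(6, 2, R3, (1, 2))
(6, 3, R3, (1, 2))
(8, 0, R1, (1, 2))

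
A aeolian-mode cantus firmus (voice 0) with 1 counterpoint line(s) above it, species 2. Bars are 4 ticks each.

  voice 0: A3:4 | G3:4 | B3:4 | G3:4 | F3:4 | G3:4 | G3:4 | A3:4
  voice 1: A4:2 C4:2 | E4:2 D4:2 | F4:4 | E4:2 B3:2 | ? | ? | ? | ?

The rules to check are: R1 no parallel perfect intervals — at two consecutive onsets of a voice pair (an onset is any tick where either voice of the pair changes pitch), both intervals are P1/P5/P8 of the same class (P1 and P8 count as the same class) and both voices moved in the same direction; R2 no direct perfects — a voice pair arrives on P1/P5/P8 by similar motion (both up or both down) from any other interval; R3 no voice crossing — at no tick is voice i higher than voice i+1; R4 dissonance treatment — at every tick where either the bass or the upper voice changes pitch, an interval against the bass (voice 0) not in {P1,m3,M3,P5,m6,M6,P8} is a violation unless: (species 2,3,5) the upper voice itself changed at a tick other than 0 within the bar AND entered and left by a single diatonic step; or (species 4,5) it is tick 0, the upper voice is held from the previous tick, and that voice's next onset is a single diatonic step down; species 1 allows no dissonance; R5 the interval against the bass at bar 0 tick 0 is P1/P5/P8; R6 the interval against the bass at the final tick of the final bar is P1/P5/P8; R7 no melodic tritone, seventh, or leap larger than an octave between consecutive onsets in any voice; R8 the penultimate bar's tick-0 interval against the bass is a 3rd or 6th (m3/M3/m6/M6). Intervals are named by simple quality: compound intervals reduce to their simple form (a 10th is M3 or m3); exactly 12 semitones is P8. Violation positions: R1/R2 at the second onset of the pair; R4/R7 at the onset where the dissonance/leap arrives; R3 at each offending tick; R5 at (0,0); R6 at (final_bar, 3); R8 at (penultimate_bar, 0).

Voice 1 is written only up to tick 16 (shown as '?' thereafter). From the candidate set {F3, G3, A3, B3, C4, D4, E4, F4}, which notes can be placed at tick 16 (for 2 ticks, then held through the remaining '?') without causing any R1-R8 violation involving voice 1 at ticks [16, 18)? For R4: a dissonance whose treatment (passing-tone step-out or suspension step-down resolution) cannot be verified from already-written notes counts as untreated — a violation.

F3: violates R2,R7
G3: violates R4
A3: legal
B3: violates R4
C4: legal
D4: legal
E4: violates R4
F4: violates R7

{A3, C4, D4}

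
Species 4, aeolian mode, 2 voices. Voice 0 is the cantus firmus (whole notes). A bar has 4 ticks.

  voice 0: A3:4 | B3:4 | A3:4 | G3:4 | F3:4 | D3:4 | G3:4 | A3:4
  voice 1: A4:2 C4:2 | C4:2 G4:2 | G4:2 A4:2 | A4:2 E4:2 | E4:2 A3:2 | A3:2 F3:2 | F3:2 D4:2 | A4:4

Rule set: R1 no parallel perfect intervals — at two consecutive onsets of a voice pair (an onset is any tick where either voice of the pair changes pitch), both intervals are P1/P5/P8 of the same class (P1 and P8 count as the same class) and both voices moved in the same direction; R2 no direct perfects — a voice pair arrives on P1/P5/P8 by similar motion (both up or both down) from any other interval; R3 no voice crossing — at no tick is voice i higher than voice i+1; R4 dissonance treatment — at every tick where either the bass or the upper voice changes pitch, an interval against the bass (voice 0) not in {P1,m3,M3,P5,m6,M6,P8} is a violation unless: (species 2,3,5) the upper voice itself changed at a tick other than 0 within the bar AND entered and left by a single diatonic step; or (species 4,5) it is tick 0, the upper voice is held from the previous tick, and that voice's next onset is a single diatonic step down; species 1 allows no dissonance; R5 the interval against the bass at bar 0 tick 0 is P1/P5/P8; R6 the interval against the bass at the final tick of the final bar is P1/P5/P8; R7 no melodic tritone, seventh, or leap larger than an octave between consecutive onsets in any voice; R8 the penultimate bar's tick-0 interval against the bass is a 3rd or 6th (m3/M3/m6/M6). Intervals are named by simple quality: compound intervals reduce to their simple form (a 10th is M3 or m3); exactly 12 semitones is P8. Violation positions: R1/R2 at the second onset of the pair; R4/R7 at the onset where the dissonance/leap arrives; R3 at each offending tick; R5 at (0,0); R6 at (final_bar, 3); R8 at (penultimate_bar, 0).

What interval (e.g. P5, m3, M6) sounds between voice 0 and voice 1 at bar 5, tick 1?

voice 0=D3 voice 1=A3 -> P5

P5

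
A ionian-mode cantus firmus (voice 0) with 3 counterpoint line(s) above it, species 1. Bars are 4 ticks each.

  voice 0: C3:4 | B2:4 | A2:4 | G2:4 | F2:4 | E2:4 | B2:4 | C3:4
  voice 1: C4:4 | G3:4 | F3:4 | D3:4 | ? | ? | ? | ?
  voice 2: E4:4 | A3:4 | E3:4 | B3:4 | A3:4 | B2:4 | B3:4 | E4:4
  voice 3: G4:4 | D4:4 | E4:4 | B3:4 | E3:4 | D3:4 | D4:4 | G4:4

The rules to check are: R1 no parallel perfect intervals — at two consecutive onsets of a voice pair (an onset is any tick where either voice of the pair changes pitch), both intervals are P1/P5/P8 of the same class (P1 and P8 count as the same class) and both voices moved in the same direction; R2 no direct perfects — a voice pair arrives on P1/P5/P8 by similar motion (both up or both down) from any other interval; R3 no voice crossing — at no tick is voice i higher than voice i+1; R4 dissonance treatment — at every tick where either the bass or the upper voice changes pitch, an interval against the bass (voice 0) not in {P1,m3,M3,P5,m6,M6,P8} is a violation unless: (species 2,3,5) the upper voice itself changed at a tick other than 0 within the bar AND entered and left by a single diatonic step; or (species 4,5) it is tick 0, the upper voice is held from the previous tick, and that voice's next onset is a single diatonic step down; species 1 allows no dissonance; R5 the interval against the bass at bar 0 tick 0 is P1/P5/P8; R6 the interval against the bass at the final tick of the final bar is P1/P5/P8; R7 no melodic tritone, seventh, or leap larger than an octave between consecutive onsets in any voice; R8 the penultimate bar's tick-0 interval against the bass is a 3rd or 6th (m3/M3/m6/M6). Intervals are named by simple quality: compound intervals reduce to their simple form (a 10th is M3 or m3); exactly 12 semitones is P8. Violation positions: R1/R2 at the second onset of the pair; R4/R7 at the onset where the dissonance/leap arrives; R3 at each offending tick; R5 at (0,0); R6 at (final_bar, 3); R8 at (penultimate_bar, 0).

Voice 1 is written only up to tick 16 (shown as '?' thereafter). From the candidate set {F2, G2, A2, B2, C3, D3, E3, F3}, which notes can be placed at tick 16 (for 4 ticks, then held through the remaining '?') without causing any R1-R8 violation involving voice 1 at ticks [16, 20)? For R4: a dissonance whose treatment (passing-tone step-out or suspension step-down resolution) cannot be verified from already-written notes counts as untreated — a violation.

F2: violates R2
G2: violates R4
A2: violates R2
B2: violates R4
C3: violates R1
D3: legal
E3: violates R4
F3: legal

{D3, F3}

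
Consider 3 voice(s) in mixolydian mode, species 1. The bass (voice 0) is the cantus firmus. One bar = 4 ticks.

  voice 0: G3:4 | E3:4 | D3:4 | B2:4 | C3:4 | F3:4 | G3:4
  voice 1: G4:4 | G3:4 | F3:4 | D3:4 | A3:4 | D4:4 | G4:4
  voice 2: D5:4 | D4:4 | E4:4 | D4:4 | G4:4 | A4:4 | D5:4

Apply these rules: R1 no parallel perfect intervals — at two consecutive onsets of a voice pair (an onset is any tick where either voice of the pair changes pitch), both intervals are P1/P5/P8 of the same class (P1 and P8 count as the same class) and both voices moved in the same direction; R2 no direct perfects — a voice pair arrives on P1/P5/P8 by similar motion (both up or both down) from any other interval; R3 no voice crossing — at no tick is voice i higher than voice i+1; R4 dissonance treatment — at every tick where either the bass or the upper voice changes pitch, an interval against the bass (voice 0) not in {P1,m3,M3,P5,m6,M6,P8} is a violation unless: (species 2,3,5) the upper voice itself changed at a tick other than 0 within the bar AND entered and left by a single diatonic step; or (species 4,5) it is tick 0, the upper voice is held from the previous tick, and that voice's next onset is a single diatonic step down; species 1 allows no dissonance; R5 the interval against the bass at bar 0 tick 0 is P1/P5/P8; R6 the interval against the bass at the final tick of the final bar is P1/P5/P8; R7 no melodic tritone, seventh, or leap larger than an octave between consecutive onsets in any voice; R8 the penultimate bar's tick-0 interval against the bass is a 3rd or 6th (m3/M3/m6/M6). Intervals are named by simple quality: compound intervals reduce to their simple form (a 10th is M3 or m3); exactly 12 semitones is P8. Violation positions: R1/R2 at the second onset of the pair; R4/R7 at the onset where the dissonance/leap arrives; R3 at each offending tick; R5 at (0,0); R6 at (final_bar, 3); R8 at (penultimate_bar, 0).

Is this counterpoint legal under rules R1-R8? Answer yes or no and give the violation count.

No (9 violations)

bar 0: v0=G3 v1=G4 v2=D5 (P5)
bar 1: v0=E3 v1=G3 v2=D4 (m7)
bar 2: v0=D3 v1=F3 v2=E4 (M2)
bar 3: v0=B2 v1=D3 v2=D4 (m3)
bar 4: v0=C3 v1=A3 v2=G4 (P5)
bar 5: v0=F3 v1=D4 v2=A4 (M3)
bar 6: v0=G3 v1=G4 v2=D5 (P5)
  R1 @ bar1.0: G4/D5 P5 -> G3/D4 P5 similar
  R4 @ bar1.0: E3/D4 m7 untreated
  R4 @ bar2.0: D3/E4 M2 untreated
  R2 @ bar3.0: F3/E4 M7 -> D3/D4 P8 similar
  R2 @ bar4.0: B2/D4 m3 -> C3/G4 P5 similar
  R2 @ bar5.0: A3/G4 m7 -> D4/A4 P5 similar
  R1 @ bar6.0: D4/A4 P5 -> G4/D5 P5 similar
  R2 @ bar6.0: F3/D4 M6 -> G3/G4 P8 similar
  R2 @ bar6.0: F3/A4 M3 -> G3/D5 P5 similar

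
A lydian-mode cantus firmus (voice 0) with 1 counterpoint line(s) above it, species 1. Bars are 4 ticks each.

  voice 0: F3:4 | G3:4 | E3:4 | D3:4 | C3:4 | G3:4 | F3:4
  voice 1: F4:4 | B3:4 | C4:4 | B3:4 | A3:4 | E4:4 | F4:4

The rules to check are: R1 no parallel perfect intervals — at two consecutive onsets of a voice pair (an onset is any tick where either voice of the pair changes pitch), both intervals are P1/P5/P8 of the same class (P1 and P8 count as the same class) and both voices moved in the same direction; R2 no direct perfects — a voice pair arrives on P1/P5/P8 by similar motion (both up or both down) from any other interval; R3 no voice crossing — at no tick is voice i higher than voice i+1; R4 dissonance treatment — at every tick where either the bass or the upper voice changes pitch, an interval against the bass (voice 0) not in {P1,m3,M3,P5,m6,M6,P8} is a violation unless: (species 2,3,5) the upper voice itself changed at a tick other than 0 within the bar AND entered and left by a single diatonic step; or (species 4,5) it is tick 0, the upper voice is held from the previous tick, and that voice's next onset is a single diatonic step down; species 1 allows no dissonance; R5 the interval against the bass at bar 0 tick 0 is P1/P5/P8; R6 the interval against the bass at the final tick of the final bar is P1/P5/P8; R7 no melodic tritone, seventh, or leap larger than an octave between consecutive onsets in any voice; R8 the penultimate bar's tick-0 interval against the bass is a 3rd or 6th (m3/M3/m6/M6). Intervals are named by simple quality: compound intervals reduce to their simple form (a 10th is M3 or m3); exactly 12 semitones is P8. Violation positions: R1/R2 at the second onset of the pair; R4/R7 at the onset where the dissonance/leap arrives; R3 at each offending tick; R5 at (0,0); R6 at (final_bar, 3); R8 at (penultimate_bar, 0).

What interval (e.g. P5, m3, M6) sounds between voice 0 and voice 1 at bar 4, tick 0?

voice 0=C3 voice 1=A3 -> M6

M6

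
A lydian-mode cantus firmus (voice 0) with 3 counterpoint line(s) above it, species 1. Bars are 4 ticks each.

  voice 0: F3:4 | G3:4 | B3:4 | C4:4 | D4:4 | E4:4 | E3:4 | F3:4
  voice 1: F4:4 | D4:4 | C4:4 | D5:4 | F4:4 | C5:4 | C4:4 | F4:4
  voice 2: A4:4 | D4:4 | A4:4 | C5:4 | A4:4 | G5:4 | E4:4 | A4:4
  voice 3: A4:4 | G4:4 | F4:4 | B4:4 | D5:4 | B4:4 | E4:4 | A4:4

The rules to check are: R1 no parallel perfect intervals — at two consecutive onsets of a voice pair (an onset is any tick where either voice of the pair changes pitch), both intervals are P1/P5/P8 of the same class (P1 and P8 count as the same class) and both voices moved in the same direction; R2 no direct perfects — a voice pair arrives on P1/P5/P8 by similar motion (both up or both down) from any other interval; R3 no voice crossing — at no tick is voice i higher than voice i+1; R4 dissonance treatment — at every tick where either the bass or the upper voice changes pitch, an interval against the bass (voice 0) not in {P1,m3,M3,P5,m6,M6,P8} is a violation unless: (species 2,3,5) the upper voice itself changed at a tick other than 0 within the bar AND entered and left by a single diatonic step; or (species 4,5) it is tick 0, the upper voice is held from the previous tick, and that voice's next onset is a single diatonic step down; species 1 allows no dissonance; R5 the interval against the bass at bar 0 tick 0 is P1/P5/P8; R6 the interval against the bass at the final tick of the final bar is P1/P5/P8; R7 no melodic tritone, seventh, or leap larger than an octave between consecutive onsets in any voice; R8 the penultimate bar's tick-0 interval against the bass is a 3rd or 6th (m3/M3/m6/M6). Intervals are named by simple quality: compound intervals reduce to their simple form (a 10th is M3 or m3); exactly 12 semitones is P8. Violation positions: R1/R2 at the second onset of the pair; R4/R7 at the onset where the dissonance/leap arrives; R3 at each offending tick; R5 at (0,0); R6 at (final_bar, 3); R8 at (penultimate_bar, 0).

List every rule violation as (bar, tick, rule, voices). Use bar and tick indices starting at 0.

(0, 0, R5, (0, 2))
(0, 0, R5, (0, 3))
(1, 0, R2, (1, 2))
(2, 0, R3, (2, 3))
(2, 0, R4, (0, 1))
(2, 0, R4, (0, 2))
(2, 0, R4, (0, 3))
(2, 1, R3, (2, 3))
(2, 2, R3, (2, 3))
(2, 3, R3, (2, 3))
(3, 0, R2, (0, 2))
(3, 0, R3, (1, 2))
(3, 0, R3, (2, 3))
(3, 0, R4, (0, 1))
(3, 0, R4, (0, 3))
(3, 0, R7, (1,))
(3, 0, R7, (3,))
(3, 1, R3, (1, 2))
(3, 1, R3, (2, 3))
(3, 2, R3, (1, 2))
(3, 2, R3, (2, 3))
(3, 3, R3, (1, 2))
(3, 3, R3, (2, 3))
(4, 0, R2, (0, 3))
(5, 0, R2, (1, 2))
(5, 0, R3, (2, 3))
(5, 0, R7, (2,))
(5, 1, R3, (2, 3))
(5, 2, R3, (2, 3))
(5, 3, R3, (2, 3))
(6, 0, R2, (0, 2))
(6, 0, R2, (0, 3))
(6, 0, R2, (2, 3))
(6, 0, R7, (2,))
(6, 0, R8, (0, 2))
(6, 0, R8, (0, 3))
(7, 0, R1, (2, 3))
(7, 0, R2, (0, 1))
(7, 3, R6, (0, 2))
(7, 3, R6, (0, 3))

bar 0: v0=F3 v1=F4 v2=A4 v3=A4 downbeat M3
bar 1: v0=G3 v1=D4 v2=D4 v3=G4 downbeat P8
bar 2: v0=B3 v1=C4 v2=A4 v3=F4 downbeat TT
bar 3: v0=C4 v1=D5 v2=C5 v3=B4 downbeat M7
bar 4: v0=D4 v1=F4 v2=A4 v3=D5 downbeat P8
bar 5: v0=E4 v1=C5 v2=G5 v3=B4 downbeat P5
bar 6: v0=E3 v1=C4 v2=E4 v3=E4 downbeat P8
bar 7: v0=F3 v1=F4 v2=A4 v3=A4 downbeat M3
  -> R5 @ bar 0 tick 0 v(0, 2): opens on M3
  -> R5 @ bar 0 tick 0 v(0, 3): opens on M3
  -> R2 @ bar 1 tick 0 v(1, 2): F4/A4 M3 -> D4/D4 P1 similar
  -> R3 @ bar 2 tick 0 v(2, 3): A4 above F4
  -> R4 @ bar 2 tick 0 v(0, 1): B3/C4 m2 untreated
  -> R4 @ bar 2 tick 0 v(0, 2): B3/A4 m7 untreated
  -> R4 @ bar 2 tick 0 v(0, 3): B3/F4 TT untreated
  -> R3 @ bar 2 tick 1 v(2, 3): A4 above F4
  -> R3 @ bar 2 tick 2 v(2, 3): A4 above F4
  -> R3 @ bar 2 tick 3 v(2, 3): A4 above F4
  -> R2 @ bar 3 tick 0 v(0, 2): B3/A4 m7 -> C4/C5 P8 similar
  -> R3 @ bar 3 tick 0 v(1, 2): D5 above C5
  -> R3 @ bar 3 tick 0 v(2, 3): C5 above B4
  -> R4 @ bar 3 tick 0 v(0, 1): C4/D5 M2 untreated
  -> R4 @ bar 3 tick 0 v(0, 3): C4/B4 M7 untreated
  -> R7 @ bar 3 tick 0 v(1,): C4->D5 leap 14st
  -> R7 @ bar 3 tick 0 v(3,): F4->B4 leap 6st
  -> R3 @ bar 3 tick 1 v(1, 2): D5 above C5
  -> R3 @ bar 3 tick 1 v(2, 3): C5 above B4
  -> R3 @ bar 3 tick 2 v(1, 2): D5 above C5
  -> R3 @ bar 3 tick 2 v(2, 3): C5 above B4
  -> R3 @ bar 3 tick 3 v(1, 2): D5 above C5
  -> R3 @ bar 3 tick 3 v(2, 3): C5 above B4
  -> R2 @ bar 4 tick 0 v(0, 3): C4/B4 M7 -> D4/D5 P8 similar
  -> R2 @ bar 5 tick 0 v(1, 2): F4/A4 M3 -> C5/G5 P5 similar
  -> R3 @ bar 5 tick 0 v(2, 3): G5 above B4
  -> R7 @ bar 5 tick 0 v(2,): A4->G5 leap 10st
  -> R3 @ bar 5 tick 1 v(2, 3): G5 above B4
  -> R3 @ bar 5 tick 2 v(2, 3): G5 above B4
  -> R3 @ bar 5 tick 3 v(2, 3): G5 above B4
  -> R2 @ bar 6 tick 0 v(0, 2): E4/G5 m3 -> E3/E4 P8 similar
  -> R2 @ bar 6 tick 0 v(0, 3): E4/B4 P5 -> E3/E4 P8 similar
  -> R2 @ bar 6 tick 0 v(2, 3): G5/B4 m6 -> E4/E4 P1 similar
  -> R7 @ bar 6 tick 0 v(2,): G5->E4 leap 15st
  -> R8 @ bar 6 tick 0 v(0, 2): penult P8 not 3rd/6th
  -> R8 @ bar 6 tick 0 v(0, 3): penult P8 not 3rd/6th
  -> R1 @ bar 7 tick 0 v(2, 3): E4/E4 P1 -> A4/A4 P1 similar
  -> R2 @ bar 7 tick 0 v(0, 1): E3/C4 m6 -> F3/F4 P8 similar
  -> R6 @ bar 7 tick 3 v(0, 2): closes on M3
  -> R6 @ bar 7 tick 3 v(0, 3): closes on M3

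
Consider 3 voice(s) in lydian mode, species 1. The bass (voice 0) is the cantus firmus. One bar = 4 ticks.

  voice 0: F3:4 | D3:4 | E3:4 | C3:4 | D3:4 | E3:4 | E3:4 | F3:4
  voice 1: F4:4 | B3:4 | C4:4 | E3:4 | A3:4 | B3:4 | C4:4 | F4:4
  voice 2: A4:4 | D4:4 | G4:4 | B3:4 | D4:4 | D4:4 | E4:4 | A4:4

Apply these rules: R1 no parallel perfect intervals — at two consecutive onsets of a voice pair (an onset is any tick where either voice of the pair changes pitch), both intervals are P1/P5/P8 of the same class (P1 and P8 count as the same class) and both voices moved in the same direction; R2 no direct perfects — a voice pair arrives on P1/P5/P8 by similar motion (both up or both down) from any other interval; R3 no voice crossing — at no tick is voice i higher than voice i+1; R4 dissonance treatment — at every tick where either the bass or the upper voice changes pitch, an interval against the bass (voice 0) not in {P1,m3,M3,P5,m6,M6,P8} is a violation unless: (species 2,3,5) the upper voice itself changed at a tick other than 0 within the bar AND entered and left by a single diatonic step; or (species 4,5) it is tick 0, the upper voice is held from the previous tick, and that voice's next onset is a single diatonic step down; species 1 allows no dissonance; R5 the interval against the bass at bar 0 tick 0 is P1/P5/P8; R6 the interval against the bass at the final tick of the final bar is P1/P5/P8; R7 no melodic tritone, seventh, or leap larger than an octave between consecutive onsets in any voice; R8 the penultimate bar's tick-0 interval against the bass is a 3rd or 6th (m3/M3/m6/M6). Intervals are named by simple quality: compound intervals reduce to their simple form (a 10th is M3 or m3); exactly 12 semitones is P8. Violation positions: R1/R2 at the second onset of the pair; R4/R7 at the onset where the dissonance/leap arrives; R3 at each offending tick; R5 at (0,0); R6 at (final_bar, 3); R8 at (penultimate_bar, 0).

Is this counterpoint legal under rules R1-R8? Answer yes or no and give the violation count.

bar 0: v0=F3 v1=F4 v2=A4 (M3)
bar 1: v0=D3 v1=B3 v2=D4 (P8)
bar 2: v0=E3 v1=C4 v2=G4 (m3)
bar 3: v0=C3 v1=E3 v2=B3 (M7)
bar 4: v0=D3 v1=A3 v2=D4 (P8)
bar 5: v0=E3 v1=B3 v2=D4 (m7)
bar 6: v0=E3 v1=C4 v2=E4 (P8)
bar 7: v0=F3 v1=F4 v2=A4 (M3)
  R5 @ bar0.0: opens on M3
  R2 @ bar1.0: F3/A4 M3 -> D3/D4 P8 similar
  R7 @ bar1.0: F4->B3 leap 6st
  R2 @ bar2.0: B3/D4 m3 -> C4/G4 P5 similar
  R1 @ bar3.0: C4/G4 P5 -> E3/B3 P5 similar
  R4 @ bar3.0: C3/B3 M7 untreated
  R2 @ bar4.0: C3/E3 M3 -> D3/A3 P5 similar
  R2 @ bar4.0: C3/B3 M7 -> D3/D4 P8 similar
  R1 @ bar5.0: D3/A3 P5 -> E3/B3 P5 similar
  R4 @ bar5.0: E3/D4 m7 untreated
  R8 @ bar6.0: penult P8 not 3rd/6th
  R2 @ bar7.0: E3/C4 m6 -> F3/F4 P8 similar
  R6 @ bar7.3: closes on M3

No (13 violations)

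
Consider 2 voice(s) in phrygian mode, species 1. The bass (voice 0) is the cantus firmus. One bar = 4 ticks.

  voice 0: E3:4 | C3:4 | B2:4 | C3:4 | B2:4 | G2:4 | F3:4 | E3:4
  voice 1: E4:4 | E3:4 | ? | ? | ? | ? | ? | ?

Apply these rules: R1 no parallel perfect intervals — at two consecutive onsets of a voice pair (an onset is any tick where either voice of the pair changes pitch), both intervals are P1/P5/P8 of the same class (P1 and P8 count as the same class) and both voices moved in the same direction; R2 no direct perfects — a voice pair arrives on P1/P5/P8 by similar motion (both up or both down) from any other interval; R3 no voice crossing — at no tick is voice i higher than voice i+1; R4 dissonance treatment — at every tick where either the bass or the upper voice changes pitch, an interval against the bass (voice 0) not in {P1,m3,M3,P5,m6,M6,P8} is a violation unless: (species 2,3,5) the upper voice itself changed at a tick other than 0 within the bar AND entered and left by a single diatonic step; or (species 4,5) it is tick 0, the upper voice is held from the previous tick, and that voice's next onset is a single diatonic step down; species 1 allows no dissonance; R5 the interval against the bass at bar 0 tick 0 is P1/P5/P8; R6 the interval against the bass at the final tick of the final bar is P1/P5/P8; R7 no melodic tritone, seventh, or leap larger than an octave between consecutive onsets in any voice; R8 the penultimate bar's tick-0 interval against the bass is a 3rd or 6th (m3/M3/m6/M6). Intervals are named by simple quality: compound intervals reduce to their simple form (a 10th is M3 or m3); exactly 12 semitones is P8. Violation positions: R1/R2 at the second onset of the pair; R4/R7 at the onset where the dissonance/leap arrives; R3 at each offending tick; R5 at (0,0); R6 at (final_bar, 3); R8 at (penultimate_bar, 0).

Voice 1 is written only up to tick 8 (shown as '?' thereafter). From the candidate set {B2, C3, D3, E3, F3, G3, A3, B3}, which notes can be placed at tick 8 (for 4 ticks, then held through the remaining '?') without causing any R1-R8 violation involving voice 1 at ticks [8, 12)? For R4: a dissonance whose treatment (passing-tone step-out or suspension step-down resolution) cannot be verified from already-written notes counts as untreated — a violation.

B2: violates R2
C3: violates R4
D3: legal
E3: violates R4
F3: violates R4
G3: legal
A3: violates R4
B3: legal

{B3, D3, G3}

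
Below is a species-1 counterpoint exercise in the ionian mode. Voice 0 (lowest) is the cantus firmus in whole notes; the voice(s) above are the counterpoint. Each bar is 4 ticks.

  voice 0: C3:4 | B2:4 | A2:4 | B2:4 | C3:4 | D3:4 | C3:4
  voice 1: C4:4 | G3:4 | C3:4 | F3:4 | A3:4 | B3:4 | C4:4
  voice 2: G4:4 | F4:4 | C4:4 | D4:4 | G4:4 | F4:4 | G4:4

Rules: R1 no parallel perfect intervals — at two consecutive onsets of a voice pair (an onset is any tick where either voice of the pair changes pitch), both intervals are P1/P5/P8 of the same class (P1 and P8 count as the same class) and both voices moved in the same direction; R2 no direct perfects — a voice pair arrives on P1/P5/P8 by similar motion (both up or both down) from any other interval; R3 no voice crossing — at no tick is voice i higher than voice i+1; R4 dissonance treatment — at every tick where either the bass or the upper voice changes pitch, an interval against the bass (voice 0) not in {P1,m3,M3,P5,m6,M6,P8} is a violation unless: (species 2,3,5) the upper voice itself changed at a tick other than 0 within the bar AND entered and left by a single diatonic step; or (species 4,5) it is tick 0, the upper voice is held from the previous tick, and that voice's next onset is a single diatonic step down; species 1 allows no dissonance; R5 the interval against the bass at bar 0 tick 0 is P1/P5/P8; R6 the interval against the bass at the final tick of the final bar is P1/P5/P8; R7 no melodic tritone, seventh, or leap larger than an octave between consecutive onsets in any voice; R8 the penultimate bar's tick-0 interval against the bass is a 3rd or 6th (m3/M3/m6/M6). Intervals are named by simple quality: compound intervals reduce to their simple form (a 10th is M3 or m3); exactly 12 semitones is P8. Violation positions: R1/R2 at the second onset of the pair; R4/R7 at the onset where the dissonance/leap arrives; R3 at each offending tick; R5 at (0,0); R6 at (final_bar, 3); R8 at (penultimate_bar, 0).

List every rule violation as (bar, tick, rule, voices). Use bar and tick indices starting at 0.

bar 0: v0=C3 v1=C4 v2=G4 downbeat P5
bar 1: v0=B2 v1=G3 v2=F4 downbeat TT
bar 2: v0=A2 v1=C3 v2=C4 downbeat m3
bar 3: v0=B2 v1=F3 v2=D4 downbeat m3
bar 4: v0=C3 v1=A3 v2=G4 downbeat P5
bar 5: v0=D3 v1=B3 v2=F4 downbeat m3
bar 6: v0=C3 v1=C4 v2=G4 downbeat P5
  -> R4 @ bar 1 tick 0 v(0, 2): B2/F4 TT untreated
  -> R2 @ bar 2 tick 0 v(1, 2): G3/F4 m7 -> C3/C4 P8 similar
  -> R4 @ bar 3 tick 0 v(0, 1): B2/F3 TT untreated
  -> R2 @ bar 4 tick 0 v(0, 2): B2/D4 m3 -> C3/G4 P5 similar
  -> R2 @ bar 6 tick 0 v(1, 2): B3/F4 TT -> C4/G4 P5 similar

(1, 0, R4, (0, 2))
(2, 0, R2, (1, 2))
(3, 0, R4, (0, 1))
(4, 0, R2, (0, 2))
(6, 0, R2, (1, 2))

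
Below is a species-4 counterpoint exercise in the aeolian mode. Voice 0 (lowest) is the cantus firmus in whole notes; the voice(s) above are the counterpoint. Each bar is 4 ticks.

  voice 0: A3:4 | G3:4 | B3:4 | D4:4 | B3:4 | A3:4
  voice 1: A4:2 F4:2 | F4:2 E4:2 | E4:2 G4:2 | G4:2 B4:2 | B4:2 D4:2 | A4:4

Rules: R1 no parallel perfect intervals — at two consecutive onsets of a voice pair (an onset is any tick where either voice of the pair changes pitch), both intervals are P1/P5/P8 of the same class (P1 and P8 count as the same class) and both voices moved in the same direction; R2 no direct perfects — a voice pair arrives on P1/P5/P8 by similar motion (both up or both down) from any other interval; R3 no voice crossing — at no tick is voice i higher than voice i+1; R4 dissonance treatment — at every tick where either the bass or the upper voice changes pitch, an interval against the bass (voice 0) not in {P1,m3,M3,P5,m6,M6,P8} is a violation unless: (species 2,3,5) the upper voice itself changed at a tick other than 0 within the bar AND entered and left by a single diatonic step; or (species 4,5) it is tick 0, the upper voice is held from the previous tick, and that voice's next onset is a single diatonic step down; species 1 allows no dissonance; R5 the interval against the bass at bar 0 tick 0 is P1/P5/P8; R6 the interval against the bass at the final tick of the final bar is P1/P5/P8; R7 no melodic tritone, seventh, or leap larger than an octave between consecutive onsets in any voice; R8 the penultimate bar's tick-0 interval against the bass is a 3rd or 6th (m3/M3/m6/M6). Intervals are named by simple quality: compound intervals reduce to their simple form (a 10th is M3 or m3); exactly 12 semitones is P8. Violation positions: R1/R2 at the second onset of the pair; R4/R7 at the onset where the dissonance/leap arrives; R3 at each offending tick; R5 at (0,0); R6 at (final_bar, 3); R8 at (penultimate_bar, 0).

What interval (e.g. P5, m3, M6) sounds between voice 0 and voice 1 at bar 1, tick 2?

M6

voice 0=G3 voice 1=E4 -> M6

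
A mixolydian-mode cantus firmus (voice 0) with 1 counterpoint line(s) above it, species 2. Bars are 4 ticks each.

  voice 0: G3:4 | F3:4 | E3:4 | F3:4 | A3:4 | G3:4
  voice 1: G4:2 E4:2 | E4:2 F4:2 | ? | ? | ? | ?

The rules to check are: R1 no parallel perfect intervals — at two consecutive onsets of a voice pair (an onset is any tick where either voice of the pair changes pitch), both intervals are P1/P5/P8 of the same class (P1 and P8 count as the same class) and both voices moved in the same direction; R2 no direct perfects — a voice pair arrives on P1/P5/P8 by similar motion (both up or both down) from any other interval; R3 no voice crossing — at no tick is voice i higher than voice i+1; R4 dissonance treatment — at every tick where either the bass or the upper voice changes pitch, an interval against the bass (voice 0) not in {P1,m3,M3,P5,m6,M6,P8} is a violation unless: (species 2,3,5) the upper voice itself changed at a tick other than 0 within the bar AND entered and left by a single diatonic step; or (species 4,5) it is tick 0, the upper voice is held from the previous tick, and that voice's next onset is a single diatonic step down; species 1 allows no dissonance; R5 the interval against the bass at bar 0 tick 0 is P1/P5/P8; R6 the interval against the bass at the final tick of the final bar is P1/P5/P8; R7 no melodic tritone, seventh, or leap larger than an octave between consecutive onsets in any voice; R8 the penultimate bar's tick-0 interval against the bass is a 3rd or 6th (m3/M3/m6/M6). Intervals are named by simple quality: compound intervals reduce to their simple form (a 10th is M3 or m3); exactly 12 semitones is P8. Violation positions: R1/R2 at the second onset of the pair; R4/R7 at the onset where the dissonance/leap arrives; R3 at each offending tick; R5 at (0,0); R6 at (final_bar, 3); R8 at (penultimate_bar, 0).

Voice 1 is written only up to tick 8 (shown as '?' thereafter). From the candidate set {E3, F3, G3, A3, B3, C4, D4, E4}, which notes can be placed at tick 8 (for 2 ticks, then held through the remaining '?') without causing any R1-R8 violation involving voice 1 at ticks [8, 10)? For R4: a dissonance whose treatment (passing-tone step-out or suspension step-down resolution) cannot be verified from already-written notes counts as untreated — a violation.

{C4}

E3: violates R1,R7
F3: violates R4
G3: violates R7
A3: violates R4
B3: violates R2,R7
C4: legal
D4: violates R4
E4: violates R1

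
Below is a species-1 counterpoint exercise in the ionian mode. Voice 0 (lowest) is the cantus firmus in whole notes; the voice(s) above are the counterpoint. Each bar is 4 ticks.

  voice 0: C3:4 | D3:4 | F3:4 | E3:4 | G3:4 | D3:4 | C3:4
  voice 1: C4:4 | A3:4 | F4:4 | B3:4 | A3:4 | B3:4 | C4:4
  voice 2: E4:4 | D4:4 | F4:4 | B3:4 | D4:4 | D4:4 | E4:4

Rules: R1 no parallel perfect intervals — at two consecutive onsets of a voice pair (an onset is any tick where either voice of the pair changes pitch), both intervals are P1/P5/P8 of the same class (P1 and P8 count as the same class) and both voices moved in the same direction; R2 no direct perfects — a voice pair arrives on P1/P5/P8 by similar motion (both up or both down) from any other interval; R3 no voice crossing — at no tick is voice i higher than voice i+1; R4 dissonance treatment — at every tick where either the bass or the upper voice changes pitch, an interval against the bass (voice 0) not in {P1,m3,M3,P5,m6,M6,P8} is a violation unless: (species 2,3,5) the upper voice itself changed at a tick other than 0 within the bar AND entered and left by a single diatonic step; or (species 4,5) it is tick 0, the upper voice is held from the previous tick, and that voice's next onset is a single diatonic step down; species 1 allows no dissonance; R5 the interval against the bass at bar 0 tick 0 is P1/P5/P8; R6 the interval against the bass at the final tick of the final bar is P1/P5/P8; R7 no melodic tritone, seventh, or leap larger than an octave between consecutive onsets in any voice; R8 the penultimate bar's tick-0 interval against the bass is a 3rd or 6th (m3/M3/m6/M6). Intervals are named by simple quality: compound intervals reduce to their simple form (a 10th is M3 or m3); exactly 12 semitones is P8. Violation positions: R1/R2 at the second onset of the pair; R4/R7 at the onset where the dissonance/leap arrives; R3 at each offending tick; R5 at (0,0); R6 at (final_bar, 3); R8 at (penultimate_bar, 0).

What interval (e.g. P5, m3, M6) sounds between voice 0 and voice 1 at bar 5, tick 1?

M6

voice 0=D3 voice 1=B3 -> M6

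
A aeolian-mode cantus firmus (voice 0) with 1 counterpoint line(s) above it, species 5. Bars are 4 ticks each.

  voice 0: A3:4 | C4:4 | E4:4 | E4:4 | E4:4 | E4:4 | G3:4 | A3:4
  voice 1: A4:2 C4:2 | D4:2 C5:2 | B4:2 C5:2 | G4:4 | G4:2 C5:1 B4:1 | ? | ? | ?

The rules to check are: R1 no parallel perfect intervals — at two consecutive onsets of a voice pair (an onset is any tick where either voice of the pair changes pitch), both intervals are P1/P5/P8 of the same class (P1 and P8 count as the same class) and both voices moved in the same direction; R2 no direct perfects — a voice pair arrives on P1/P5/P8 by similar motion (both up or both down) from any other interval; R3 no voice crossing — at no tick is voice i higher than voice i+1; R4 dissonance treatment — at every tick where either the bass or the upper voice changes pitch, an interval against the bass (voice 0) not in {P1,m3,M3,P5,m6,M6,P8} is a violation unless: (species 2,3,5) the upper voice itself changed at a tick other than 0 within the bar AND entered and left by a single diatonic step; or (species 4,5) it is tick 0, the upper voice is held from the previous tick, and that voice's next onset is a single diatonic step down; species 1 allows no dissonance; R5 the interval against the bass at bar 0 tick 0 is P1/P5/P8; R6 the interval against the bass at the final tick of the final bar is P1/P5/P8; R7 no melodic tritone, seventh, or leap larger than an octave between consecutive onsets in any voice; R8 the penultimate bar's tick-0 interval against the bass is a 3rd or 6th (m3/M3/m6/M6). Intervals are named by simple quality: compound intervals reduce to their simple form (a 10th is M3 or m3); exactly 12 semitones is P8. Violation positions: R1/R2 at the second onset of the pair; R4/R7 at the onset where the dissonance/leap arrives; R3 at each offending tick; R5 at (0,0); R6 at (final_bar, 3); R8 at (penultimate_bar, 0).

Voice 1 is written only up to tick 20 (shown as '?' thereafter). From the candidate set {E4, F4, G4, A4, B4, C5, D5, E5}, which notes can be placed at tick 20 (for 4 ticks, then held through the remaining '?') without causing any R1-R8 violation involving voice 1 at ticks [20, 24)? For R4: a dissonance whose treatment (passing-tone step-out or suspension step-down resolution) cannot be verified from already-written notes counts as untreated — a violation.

{B4, C5, E4, E5, G4}

E4: legal
F4: violates R4,R7
G4: legal
A4: violates R4
B4: legal
C5: legal
D5: violates R4
E5: legal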